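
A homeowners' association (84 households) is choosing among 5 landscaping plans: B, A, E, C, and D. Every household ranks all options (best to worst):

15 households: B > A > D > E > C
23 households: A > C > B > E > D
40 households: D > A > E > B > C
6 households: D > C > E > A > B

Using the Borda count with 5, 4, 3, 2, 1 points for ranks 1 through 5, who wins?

A

B: 15·5 + 23·3 + 40·2 + 6·1 = 230
A: 15·4 + 23·5 + 40·4 + 6·2 = 347
E: 15·2 + 23·2 + 40·3 + 6·3 = 214
C: 15·1 + 23·4 + 40·1 + 6·4 = 171
D: 15·3 + 23·1 + 40·5 + 6·5 = 298
A has the highest Borda score (347).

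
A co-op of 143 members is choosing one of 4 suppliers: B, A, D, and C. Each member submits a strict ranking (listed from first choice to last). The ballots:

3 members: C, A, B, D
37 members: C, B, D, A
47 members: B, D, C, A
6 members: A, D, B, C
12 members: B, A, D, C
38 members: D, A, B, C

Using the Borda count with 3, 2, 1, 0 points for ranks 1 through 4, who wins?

B

B: 3·1 + 37·2 + 47·3 + 6·1 + 12·3 + 38·1 = 298
A: 3·2 + 37·0 + 47·0 + 6·3 + 12·2 + 38·2 = 124
D: 3·0 + 37·1 + 47·2 + 6·2 + 12·1 + 38·3 = 269
C: 3·3 + 37·3 + 47·1 + 6·0 + 12·0 + 38·0 = 167
B has the highest Borda score (298).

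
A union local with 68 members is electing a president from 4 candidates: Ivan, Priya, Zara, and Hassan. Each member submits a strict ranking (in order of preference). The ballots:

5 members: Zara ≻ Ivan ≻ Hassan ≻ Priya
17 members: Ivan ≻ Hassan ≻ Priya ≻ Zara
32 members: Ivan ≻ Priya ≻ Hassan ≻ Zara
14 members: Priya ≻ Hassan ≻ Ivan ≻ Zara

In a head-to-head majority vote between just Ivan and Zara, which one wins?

Ivan

Voters preferring Ivan to Zara: 63; preferring Zara to Ivan: 5.
Ivan wins the head-to-head.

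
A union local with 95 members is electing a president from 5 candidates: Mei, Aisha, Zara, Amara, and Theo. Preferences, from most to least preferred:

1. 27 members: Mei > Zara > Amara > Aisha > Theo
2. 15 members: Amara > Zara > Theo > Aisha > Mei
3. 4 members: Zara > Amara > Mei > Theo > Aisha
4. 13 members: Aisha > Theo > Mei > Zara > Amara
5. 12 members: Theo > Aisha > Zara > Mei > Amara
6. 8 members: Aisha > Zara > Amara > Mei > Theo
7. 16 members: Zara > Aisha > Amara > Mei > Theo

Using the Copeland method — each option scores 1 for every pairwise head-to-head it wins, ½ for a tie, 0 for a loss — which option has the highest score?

Mei: beats Amara and Theo; loses to Aisha and Zara → score 2.
Aisha: beats Mei, Amara, and Theo; loses to Zara → score 3.
Zara: beats Mei, Aisha, Amara, and Theo → score 4.
Amara: beats Theo; loses to Mei, Aisha, and Zara → score 1.
Theo: loses to Mei, Aisha, Zara, and Amara → score 0.
Zara has the best pairwise record.

Zara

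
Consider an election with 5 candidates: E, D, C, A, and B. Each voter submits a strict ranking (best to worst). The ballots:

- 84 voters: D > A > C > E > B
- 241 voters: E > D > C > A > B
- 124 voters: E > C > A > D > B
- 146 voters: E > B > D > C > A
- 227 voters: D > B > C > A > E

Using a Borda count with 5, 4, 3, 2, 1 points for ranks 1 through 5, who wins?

E: 84·2 + 241·5 + 124·5 + 146·5 + 227·1 = 2950
D: 84·5 + 241·4 + 124·2 + 146·3 + 227·5 = 3205
C: 84·3 + 241·3 + 124·4 + 146·2 + 227·3 = 2444
A: 84·4 + 241·2 + 124·3 + 146·1 + 227·2 = 1790
B: 84·1 + 241·1 + 124·1 + 146·4 + 227·4 = 1941
D has the highest Borda score (3205).

D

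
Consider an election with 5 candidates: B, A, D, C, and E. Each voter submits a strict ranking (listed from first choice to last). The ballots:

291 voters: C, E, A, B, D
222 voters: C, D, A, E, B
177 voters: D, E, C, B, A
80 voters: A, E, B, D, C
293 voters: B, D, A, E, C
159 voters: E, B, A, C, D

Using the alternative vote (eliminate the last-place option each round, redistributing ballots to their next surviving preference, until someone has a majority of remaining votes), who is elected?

E

Round 1: B 293, A 80, D 177, C 513, E 159. Eliminate A.
Round 2: B 293, D 177, C 513, E 239. Eliminate D.
Round 3: B 293, C 513, E 416. Eliminate B.
Round 4: C 513, E 709. E has a majority.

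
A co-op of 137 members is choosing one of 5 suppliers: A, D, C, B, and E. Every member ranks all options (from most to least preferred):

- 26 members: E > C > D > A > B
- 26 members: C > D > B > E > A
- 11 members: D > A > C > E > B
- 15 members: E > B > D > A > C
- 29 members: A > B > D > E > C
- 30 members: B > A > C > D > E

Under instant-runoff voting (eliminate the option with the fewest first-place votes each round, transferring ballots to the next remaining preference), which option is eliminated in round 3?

A

Round 1: A 29, D 11, C 26, B 30, E 41. Eliminate D.
Round 2: A 40, C 26, B 30, E 41. Eliminate C.
Round 3: A 40, B 56, E 41. Eliminate A.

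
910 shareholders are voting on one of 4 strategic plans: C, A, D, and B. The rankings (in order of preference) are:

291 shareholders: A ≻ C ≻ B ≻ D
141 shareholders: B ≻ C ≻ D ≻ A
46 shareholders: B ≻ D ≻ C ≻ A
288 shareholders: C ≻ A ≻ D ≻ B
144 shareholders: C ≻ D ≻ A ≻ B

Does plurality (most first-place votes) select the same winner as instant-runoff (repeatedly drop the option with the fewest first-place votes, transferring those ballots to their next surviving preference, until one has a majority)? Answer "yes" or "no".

Plurality — first-place votes: C 432, A 291, D 0, B 187. Winner: C.
Instant-runoff — R1 C 432, A 291, D 0, B 187 (D out); R2 C 432, A 291, B 187 (B out); R3 C 619, A 291 (C winner). Winner: C.
The two methods agree.

yes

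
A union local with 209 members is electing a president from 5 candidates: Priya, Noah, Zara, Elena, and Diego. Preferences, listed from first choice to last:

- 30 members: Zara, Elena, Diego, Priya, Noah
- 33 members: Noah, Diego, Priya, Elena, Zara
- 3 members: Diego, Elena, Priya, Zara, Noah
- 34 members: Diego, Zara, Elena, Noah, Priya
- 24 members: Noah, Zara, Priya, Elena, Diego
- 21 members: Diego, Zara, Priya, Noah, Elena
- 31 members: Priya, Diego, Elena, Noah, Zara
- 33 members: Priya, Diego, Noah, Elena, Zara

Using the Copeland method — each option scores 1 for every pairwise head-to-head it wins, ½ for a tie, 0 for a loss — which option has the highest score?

Diego

Priya: beats Noah and Elena; loses to Zara and Diego → score 2.
Noah: beats Zara and Elena; loses to Priya and Diego → score 2.
Zara: beats Priya and Elena; loses to Noah and Diego → score 2.
Elena: loses to Priya, Noah, Zara, and Diego → score 0.
Diego: beats Priya, Noah, Zara, and Elena → score 4.
Diego has the best pairwise record.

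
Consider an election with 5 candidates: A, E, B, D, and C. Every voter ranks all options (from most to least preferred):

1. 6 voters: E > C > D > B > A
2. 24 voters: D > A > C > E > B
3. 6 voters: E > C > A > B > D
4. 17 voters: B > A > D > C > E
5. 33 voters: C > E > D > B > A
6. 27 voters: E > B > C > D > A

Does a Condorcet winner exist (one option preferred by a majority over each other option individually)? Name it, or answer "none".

C

C vs A: 72–41 for C.
C vs E: 74–39 for C.
C vs B: 69–44 for C.
C vs D: 72–41 for C.
C beats every other option head-to-head.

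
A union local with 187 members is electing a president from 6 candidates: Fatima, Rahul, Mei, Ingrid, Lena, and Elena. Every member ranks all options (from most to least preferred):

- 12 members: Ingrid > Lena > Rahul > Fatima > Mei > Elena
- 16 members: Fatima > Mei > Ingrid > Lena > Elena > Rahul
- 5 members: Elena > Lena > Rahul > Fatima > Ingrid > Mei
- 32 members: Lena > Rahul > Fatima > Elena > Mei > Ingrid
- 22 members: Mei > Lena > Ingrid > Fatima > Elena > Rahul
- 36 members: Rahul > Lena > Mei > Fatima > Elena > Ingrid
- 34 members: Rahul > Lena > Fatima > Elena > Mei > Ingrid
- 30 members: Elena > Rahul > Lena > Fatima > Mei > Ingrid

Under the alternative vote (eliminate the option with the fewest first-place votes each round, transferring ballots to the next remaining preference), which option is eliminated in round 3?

Elena

Round 1: Fatima 16, Rahul 70, Mei 22, Ingrid 12, Lena 32, Elena 35. Eliminate Ingrid.
Round 2: Fatima 16, Rahul 70, Mei 22, Lena 44, Elena 35. Eliminate Fatima.
Round 3: Rahul 70, Mei 38, Lena 44, Elena 35. Eliminate Elena.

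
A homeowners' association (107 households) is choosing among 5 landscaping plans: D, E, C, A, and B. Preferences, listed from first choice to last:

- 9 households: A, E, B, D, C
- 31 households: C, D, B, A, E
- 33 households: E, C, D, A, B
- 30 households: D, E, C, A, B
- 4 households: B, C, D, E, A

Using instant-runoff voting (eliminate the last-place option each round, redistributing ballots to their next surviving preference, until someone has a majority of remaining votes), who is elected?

E

Round 1: D 30, E 33, C 31, A 9, B 4. Eliminate B.
Round 2: D 30, E 33, C 35, A 9. Eliminate A.
Round 3: D 30, E 42, C 35. Eliminate D.
Round 4: E 72, C 35. E has a majority.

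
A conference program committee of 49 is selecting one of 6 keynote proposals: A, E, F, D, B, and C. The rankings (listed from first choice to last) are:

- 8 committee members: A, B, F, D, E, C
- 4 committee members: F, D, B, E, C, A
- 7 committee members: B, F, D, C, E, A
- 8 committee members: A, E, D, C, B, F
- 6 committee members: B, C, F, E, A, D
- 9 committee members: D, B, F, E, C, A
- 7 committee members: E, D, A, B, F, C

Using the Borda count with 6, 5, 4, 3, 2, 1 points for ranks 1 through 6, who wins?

A: 8·6 + 4·1 + 7·1 + 8·6 + 6·2 + 9·1 + 7·4 = 156
E: 8·2 + 4·3 + 7·2 + 8·5 + 6·3 + 9·3 + 7·6 = 169
F: 8·4 + 4·6 + 7·5 + 8·1 + 6·4 + 9·4 + 7·2 = 173
D: 8·3 + 4·5 + 7·4 + 8·4 + 6·1 + 9·6 + 7·5 = 199
B: 8·5 + 4·4 + 7·6 + 8·2 + 6·6 + 9·5 + 7·3 = 216
C: 8·1 + 4·2 + 7·3 + 8·3 + 6·5 + 9·2 + 7·1 = 116
B has the highest Borda score (216).

B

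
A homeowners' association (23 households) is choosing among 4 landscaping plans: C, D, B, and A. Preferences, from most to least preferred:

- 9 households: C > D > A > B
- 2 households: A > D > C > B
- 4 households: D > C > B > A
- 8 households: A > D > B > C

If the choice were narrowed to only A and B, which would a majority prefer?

Voters preferring A to B: 19; preferring B to A: 4.
A wins the head-to-head.

A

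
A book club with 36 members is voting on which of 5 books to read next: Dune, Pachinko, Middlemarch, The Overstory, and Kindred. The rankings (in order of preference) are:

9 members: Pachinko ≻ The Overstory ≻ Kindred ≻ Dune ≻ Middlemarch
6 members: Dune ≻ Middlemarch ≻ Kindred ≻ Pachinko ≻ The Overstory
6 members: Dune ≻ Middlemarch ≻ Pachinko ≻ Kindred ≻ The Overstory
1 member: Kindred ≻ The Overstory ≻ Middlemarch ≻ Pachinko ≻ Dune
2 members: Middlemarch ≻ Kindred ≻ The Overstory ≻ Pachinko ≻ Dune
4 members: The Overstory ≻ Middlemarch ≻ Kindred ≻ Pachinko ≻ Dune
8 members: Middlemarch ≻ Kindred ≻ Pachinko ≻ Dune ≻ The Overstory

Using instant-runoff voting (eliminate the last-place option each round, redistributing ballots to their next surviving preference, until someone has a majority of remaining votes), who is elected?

Round 1: Dune 12, Pachinko 9, Middlemarch 10, The Overstory 4, Kindred 1. Eliminate Kindred.
Round 2: Dune 12, Pachinko 9, Middlemarch 10, The Overstory 5. Eliminate The Overstory.
Round 3: Dune 12, Pachinko 9, Middlemarch 15. Eliminate Pachinko.
Round 4: Dune 21, Middlemarch 15. Dune has a majority.

Dune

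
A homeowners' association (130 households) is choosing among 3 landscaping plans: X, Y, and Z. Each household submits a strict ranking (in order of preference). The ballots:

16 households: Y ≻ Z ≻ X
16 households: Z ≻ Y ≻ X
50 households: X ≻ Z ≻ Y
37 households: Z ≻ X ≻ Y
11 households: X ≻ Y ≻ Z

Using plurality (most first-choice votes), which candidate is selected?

First-place votes: X 61, Y 16, Z 53.
X has the most first-place votes.

X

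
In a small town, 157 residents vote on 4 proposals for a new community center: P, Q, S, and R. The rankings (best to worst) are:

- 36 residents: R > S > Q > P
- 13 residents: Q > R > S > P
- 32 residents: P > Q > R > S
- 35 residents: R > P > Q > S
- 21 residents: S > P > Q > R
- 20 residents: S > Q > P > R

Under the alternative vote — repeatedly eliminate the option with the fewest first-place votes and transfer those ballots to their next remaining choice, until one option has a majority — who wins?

R

Round 1: P 32, Q 13, S 41, R 71. Eliminate Q.
Round 2: P 32, S 41, R 84. R has a majority.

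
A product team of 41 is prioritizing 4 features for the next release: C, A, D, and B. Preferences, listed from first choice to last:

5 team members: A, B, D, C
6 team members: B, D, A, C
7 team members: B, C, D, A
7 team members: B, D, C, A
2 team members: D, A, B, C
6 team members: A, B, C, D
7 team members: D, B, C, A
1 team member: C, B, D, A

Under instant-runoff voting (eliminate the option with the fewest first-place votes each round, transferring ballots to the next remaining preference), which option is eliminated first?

C

Round 1: C 1, A 11, D 9, B 20. Eliminate C.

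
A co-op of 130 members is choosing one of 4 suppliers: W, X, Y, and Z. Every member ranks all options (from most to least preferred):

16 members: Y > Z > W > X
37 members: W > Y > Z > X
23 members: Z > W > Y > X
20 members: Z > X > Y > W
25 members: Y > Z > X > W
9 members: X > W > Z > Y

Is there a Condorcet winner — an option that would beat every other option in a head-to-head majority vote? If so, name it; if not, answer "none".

none

Checking pairwise contests:
Z beats W 84–46.
W beats X 76–54.
W beats Y 69–61.
Y beats Z 78–52.
Every option loses at least one head-to-head, so there is no Condorcet winner.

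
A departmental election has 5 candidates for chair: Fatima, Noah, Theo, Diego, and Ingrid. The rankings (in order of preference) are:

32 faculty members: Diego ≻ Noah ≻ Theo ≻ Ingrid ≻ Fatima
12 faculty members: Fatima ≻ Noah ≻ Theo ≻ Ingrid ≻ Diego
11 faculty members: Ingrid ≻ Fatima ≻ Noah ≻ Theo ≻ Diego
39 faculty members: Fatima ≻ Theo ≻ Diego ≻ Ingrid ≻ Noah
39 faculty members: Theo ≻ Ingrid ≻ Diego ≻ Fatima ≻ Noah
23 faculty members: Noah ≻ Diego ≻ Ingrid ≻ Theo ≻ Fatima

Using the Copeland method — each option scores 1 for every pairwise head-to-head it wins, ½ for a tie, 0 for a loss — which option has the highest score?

Theo

Fatima: beats Noah; loses to Theo, Diego, and Ingrid → score 1.
Noah: ties Theo; loses to Fatima, Diego, and Ingrid → score 0.5.
Theo: beats Fatima, Diego, and Ingrid; ties Noah → score 3.5.
Diego: beats Fatima, Noah, and Ingrid; loses to Theo → score 3.
Ingrid: beats Fatima and Noah; loses to Theo and Diego → score 2.
Theo has the best pairwise record.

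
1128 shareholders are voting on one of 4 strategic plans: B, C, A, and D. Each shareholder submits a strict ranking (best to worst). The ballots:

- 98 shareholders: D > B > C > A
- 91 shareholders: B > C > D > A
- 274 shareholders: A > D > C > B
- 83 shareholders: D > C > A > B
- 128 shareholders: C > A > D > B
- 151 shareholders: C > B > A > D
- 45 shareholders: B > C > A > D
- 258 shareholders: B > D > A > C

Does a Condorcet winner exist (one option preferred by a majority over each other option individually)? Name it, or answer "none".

none

Checking pairwise contests:
C beats B 636–492.
D beats C 713–415.
B beats A 643–485.
A beats D 598–530.
Every option loses at least one head-to-head, so there is no Condorcet winner.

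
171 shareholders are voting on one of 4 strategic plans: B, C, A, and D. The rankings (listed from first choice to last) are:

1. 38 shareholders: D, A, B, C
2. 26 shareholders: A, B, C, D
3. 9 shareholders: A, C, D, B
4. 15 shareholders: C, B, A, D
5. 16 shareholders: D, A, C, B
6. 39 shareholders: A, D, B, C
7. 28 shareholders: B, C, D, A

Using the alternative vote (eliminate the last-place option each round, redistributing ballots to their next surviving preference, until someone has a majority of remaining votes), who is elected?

A

Round 1: B 28, C 15, A 74, D 54. Eliminate C.
Round 2: B 43, A 74, D 54. Eliminate B.
Round 3: A 89, D 82. A has a majority.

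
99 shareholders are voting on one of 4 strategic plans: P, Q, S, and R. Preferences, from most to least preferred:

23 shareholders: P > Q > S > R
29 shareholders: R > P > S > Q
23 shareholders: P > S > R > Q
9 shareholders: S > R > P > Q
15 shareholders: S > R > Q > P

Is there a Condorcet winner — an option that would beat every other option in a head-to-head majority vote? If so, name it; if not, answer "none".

Checking pairwise contests:
R beats P 53–46.
P beats Q 84–15.
P beats S 75–24.
S beats R 70–29.
Every option loses at least one head-to-head, so there is no Condorcet winner.

none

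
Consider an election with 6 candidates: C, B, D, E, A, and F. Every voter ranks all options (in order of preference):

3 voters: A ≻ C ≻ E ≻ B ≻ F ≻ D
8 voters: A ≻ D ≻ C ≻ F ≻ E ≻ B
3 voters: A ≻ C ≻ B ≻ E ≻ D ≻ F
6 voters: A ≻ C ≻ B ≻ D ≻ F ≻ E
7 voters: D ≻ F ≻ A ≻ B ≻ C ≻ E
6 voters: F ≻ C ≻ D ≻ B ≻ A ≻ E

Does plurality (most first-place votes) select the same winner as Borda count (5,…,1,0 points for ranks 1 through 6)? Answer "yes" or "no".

yes

Plurality — first-place votes: C 0, B 0, D 7, E 0, A 20, F 6. Winner: A.
Borda — scores: C 103, B 59, D 100, E 23, A 127, F 83. Winner: A.
The two methods agree.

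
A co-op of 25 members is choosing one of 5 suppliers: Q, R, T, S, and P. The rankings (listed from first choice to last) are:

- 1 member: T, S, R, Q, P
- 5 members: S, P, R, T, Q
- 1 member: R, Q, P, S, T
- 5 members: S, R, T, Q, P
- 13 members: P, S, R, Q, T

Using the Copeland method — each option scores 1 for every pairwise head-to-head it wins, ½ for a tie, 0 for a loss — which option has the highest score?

Q: beats T; loses to R, S, and P → score 1.
R: beats Q and T; loses to S and P → score 2.
T: loses to Q, R, S, and P → score 0.
S: beats Q, R, and T; loses to P → score 3.
P: beats Q, R, T, and S → score 4.
P has the best pairwise record.

P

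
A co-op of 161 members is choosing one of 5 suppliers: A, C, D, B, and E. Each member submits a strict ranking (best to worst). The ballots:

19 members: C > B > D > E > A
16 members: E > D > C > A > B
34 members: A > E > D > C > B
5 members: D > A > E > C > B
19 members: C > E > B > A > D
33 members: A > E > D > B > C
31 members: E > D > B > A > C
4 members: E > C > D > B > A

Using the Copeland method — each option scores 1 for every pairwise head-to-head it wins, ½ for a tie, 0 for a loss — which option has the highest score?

E

A: beats C, D, and B; loses to E → score 3.
C: beats B; loses to A, D, and E → score 1.
D: beats C and B; loses to A and E → score 2.
B: loses to A, C, D, and E → score 0.
E: beats A, C, D, and B → score 4.
E has the best pairwise record.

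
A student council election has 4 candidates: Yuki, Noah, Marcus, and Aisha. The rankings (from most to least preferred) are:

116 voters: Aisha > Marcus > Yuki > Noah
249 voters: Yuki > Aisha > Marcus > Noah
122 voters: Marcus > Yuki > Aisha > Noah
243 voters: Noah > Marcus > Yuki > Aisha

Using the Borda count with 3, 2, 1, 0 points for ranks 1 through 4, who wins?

Yuki: 116·1 + 249·3 + 122·2 + 243·1 = 1350
Noah: 116·0 + 249·0 + 122·0 + 243·3 = 729
Marcus: 116·2 + 249·1 + 122·3 + 243·2 = 1333
Aisha: 116·3 + 249·2 + 122·1 + 243·0 = 968
Yuki has the highest Borda score (1350).

Yuki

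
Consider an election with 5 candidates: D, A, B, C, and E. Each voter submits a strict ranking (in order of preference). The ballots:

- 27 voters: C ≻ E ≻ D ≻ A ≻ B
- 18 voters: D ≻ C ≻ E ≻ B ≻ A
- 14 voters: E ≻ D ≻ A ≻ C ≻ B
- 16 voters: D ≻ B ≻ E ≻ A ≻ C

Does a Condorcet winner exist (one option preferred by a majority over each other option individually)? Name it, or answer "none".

none

Checking pairwise contests:
E beats D 41–34.
D beats A 75–0.
D beats B 75–0.
D beats C 48–27.
C beats E 45–30.
Every option loses at least one head-to-head, so there is no Condorcet winner.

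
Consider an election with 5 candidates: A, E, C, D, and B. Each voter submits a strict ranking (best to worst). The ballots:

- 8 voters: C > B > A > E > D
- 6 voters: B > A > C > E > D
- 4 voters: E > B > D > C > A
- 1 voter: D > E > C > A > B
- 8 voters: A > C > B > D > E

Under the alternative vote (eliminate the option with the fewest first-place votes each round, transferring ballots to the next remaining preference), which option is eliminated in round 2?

E

Round 1: A 8, E 4, C 8, D 1, B 6. Eliminate D.
Round 2: A 8, E 5, C 8, B 6. Eliminate E.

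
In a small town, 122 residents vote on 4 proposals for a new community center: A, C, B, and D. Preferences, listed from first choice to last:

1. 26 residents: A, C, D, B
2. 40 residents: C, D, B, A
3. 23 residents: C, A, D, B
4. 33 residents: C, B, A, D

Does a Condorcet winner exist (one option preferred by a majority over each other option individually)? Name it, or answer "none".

C vs A: 96–26 for C.
C vs B: 122–0 for C.
C vs D: 122–0 for C.
C beats every other option head-to-head.

C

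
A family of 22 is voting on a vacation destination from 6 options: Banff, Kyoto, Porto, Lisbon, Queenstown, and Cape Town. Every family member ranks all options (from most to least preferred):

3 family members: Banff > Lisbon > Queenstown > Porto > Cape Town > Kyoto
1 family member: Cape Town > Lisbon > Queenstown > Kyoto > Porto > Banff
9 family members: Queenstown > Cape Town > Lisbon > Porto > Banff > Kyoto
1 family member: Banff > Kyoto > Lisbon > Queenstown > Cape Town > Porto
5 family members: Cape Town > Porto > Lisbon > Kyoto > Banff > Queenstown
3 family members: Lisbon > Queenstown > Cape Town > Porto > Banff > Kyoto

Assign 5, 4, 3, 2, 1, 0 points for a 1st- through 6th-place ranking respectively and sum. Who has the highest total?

Cape Town

Banff: 3·5 + 1·0 + 9·1 + 1·5 + 5·1 + 3·1 = 37
Kyoto: 3·0 + 1·2 + 9·0 + 1·4 + 5·2 + 3·0 = 16
Porto: 3·2 + 1·1 + 9·2 + 1·0 + 5·4 + 3·2 = 51
Lisbon: 3·4 + 1·4 + 9·3 + 1·3 + 5·3 + 3·5 = 76
Queenstown: 3·3 + 1·3 + 9·5 + 1·2 + 5·0 + 3·4 = 71
Cape Town: 3·1 + 1·5 + 9·4 + 1·1 + 5·5 + 3·3 = 79
Cape Town has the highest Borda score (79).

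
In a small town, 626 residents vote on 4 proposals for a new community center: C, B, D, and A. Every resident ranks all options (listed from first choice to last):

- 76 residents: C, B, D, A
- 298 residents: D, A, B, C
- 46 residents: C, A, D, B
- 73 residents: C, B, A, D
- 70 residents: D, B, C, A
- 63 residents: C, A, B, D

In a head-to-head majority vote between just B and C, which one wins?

B

Voters preferring B to C: 368; preferring C to B: 258.
B wins the head-to-head.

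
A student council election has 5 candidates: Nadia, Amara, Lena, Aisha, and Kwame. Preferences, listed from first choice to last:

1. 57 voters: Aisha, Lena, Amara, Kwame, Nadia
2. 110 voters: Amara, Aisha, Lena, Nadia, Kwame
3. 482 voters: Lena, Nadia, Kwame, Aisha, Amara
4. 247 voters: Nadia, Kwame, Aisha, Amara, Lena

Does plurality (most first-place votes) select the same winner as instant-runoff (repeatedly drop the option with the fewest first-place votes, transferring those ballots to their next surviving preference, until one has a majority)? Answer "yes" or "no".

yes

Plurality — first-place votes: Nadia 247, Amara 110, Lena 482, Aisha 57, Kwame 0. Winner: Lena.
Instant-runoff — R1 Nadia 247, Amara 110, Lena 482, Aisha 57, Kwame 0 (Lena winner). Winner: Lena.
The two methods agree.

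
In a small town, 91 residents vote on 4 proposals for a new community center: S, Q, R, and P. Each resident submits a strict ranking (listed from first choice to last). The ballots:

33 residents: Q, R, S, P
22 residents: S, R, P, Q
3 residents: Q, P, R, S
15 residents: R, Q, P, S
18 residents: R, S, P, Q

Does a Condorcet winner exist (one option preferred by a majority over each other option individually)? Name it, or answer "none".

R

R vs S: 69–22 for R.
R vs Q: 55–36 for R.
R vs P: 88–3 for R.
R beats every other option head-to-head.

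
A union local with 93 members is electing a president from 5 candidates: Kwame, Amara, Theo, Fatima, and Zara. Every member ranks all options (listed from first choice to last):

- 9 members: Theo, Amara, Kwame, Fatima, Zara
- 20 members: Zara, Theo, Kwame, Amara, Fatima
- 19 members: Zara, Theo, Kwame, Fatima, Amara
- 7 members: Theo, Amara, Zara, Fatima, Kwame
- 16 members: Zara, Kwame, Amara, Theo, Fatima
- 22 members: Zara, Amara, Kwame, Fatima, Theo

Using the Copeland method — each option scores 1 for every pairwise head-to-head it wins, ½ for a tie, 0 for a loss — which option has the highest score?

Kwame: beats Amara and Fatima; loses to Theo and Zara → score 2.
Amara: beats Fatima; loses to Kwame, Theo, and Zara → score 1.
Theo: beats Kwame, Amara, and Fatima; loses to Zara → score 3.
Fatima: loses to Kwame, Amara, Theo, and Zara → score 0.
Zara: beats Kwame, Amara, Theo, and Fatima → score 4.
Zara has the best pairwise record.

Zara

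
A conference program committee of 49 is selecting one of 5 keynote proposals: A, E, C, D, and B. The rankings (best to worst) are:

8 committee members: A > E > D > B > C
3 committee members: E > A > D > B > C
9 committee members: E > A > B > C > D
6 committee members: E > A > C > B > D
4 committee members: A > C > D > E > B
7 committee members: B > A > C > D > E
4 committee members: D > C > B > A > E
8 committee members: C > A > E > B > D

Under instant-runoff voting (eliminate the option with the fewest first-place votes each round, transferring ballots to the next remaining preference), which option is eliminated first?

D

Round 1: A 12, E 18, C 8, D 4, B 7. Eliminate D.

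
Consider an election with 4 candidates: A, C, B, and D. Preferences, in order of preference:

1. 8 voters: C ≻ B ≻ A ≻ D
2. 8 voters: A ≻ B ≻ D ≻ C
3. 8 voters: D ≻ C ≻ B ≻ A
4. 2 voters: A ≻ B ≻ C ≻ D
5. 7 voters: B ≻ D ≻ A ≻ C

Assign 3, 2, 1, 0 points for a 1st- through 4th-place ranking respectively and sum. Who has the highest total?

A: 8·1 + 8·3 + 8·0 + 2·3 + 7·1 = 45
C: 8·3 + 8·0 + 8·2 + 2·1 + 7·0 = 42
B: 8·2 + 8·2 + 8·1 + 2·2 + 7·3 = 65
D: 8·0 + 8·1 + 8·3 + 2·0 + 7·2 = 46
B has the highest Borda score (65).

B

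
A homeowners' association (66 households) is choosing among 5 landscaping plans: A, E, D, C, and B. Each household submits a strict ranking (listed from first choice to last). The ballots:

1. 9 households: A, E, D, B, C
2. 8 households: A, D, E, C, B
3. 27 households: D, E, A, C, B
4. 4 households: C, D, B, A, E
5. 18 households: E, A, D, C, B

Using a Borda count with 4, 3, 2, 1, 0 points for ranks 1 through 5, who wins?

A: 9·4 + 8·4 + 27·2 + 4·1 + 18·3 = 180
E: 9·3 + 8·2 + 27·3 + 4·0 + 18·4 = 196
D: 9·2 + 8·3 + 27·4 + 4·3 + 18·2 = 198
C: 9·0 + 8·1 + 27·1 + 4·4 + 18·1 = 69
B: 9·1 + 8·0 + 27·0 + 4·2 + 18·0 = 17
D has the highest Borda score (198).

D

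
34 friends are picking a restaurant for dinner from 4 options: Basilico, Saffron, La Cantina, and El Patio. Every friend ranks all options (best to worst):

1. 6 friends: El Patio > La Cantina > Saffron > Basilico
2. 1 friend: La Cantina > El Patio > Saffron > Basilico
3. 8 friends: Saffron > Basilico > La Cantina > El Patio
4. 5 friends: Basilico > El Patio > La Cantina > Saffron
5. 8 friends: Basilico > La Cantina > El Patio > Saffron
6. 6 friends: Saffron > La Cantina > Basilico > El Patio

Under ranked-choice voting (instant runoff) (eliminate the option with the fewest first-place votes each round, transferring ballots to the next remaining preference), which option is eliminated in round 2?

El Patio

Round 1: Basilico 13, Saffron 14, La Cantina 1, El Patio 6. Eliminate La Cantina.
Round 2: Basilico 13, Saffron 14, El Patio 7. Eliminate El Patio.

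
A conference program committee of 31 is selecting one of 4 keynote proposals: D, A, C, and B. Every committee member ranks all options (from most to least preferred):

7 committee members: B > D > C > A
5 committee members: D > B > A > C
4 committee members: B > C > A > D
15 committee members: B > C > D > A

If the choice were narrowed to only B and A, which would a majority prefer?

B

Voters preferring B to A: 31; preferring A to B: 0.
B wins the head-to-head.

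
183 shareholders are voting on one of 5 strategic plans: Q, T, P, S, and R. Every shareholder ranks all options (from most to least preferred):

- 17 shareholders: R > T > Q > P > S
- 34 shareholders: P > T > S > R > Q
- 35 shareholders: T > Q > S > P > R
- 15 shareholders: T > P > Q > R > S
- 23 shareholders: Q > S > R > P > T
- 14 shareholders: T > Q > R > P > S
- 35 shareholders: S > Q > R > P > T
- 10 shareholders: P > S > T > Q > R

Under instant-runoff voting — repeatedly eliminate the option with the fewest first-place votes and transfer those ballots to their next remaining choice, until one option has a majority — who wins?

Round 1: Q 23, T 64, P 44, S 35, R 17. Eliminate R.
Round 2: Q 23, T 81, P 44, S 35. Eliminate Q.
Round 3: T 81, P 44, S 58. Eliminate P.
Round 4: T 115, S 68. T has a majority.

T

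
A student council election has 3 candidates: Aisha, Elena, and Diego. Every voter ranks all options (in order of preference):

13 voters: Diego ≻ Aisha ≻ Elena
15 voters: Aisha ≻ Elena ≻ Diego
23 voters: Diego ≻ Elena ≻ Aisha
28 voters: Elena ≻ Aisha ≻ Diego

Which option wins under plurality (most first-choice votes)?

First-place votes: Aisha 15, Elena 28, Diego 36.
Diego has the most first-place votes.

Diego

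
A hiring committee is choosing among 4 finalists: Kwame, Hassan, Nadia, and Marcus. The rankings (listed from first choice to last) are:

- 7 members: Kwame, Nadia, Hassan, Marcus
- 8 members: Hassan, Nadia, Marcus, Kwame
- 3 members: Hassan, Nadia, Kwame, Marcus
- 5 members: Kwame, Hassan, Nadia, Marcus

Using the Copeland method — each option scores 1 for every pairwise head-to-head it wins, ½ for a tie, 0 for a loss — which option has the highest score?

Kwame: beats Hassan, Nadia, and Marcus → score 3.
Hassan: beats Nadia and Marcus; loses to Kwame → score 2.
Nadia: beats Marcus; loses to Kwame and Hassan → score 1.
Marcus: loses to Kwame, Hassan, and Nadia → score 0.
Kwame has the best pairwise record.

Kwame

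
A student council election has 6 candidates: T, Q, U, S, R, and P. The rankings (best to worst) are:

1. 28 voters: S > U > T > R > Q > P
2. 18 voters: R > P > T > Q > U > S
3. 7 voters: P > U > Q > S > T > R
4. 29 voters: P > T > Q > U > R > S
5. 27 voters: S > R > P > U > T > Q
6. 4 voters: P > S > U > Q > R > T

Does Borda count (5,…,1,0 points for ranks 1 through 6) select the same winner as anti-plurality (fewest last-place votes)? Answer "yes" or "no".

Borda — scores: T 288, Q 180, U 282, S 305, R 287, P 353. Winner: P.
Anti-plurality — last-place votes: T 4, Q 27, U 0, S 47, R 7, P 28. Winner: U.
The two methods disagree.

no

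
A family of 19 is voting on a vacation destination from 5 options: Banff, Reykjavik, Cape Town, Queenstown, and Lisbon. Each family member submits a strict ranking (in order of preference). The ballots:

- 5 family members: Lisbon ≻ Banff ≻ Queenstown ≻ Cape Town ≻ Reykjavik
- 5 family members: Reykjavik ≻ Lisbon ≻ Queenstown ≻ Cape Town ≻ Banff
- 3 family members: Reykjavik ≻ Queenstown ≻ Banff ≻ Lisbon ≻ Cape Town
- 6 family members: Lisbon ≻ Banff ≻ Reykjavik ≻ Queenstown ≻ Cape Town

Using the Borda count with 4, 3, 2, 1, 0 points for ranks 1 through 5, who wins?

Banff: 5·3 + 5·0 + 3·2 + 6·3 = 39
Reykjavik: 5·0 + 5·4 + 3·4 + 6·2 = 44
Cape Town: 5·1 + 5·1 + 3·0 + 6·0 = 10
Queenstown: 5·2 + 5·2 + 3·3 + 6·1 = 35
Lisbon: 5·4 + 5·3 + 3·1 + 6·4 = 62
Lisbon has the highest Borda score (62).

Lisbon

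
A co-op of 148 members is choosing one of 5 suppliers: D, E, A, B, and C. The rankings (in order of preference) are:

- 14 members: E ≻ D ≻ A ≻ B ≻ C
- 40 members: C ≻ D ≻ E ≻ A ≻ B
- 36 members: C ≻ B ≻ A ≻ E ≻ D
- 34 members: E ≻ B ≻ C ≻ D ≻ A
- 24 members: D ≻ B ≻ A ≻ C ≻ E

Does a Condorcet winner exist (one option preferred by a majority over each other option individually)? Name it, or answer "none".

C vs D: 110–38 for C.
C vs E: 100–48 for C.
C vs A: 110–38 for C.
C vs B: 76–72 for C.
C beats every other option head-to-head.

C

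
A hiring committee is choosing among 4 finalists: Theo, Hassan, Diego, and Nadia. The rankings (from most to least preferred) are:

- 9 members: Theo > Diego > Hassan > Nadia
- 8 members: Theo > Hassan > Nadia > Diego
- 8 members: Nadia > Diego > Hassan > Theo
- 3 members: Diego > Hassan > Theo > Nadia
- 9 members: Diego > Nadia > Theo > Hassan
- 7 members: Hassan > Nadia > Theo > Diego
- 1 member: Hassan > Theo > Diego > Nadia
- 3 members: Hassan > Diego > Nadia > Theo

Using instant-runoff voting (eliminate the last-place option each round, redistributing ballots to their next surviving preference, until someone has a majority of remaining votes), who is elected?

Theo

Round 1: Theo 17, Hassan 11, Diego 12, Nadia 8. Eliminate Nadia.
Round 2: Theo 17, Hassan 11, Diego 20. Eliminate Hassan.
Round 3: Theo 25, Diego 23. Theo has a majority.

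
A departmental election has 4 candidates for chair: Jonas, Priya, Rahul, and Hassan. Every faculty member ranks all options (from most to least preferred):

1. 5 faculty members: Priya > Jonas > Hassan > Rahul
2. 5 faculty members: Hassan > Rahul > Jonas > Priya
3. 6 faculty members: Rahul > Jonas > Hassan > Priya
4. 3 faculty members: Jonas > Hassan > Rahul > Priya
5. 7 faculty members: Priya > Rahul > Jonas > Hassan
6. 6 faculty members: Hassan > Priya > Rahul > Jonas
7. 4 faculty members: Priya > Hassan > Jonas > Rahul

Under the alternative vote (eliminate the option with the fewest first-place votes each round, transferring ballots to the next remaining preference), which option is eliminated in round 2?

Round 1: Jonas 3, Priya 16, Rahul 6, Hassan 11. Eliminate Jonas.
Round 2: Priya 16, Rahul 6, Hassan 14. Eliminate Rahul.

Rahul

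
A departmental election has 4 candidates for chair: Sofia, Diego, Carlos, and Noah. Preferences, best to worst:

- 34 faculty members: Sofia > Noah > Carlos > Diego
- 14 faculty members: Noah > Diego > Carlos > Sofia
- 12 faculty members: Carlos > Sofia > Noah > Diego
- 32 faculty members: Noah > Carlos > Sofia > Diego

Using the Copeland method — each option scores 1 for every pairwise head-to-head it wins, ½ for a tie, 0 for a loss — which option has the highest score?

Noah

Sofia: beats Diego; ties Noah; loses to Carlos → score 1.5.
Diego: loses to Sofia, Carlos, and Noah → score 0.
Carlos: beats Sofia and Diego; loses to Noah → score 2.
Noah: beats Diego and Carlos; ties Sofia → score 2.5.
Noah has the best pairwise record.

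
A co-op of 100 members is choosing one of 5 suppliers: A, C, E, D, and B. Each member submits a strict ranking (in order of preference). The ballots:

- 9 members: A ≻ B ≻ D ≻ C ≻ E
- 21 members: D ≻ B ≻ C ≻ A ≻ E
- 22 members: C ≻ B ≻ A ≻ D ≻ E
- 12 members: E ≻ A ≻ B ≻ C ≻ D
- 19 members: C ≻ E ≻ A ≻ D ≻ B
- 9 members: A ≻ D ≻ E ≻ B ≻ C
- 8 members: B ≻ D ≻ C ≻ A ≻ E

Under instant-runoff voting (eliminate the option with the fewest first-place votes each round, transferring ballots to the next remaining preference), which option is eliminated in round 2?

E

Round 1: A 18, C 41, E 12, D 21, B 8. Eliminate B.
Round 2: A 18, C 41, E 12, D 29. Eliminate E.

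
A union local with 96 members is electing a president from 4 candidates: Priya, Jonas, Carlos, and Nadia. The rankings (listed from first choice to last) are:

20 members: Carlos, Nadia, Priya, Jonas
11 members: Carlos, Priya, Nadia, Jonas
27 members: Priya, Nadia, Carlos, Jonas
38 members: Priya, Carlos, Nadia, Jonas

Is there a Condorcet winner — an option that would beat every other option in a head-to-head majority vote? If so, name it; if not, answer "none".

Priya vs Jonas: 96–0 for Priya.
Priya vs Carlos: 65–31 for Priya.
Priya vs Nadia: 76–20 for Priya.
Priya beats every other option head-to-head.

Priya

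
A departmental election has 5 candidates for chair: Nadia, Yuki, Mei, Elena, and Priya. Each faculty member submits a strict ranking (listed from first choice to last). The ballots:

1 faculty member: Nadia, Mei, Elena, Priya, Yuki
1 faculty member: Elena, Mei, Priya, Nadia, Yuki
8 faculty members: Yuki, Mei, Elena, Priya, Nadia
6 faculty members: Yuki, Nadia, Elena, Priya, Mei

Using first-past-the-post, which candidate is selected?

First-place votes: Nadia 1, Yuki 14, Mei 0, Elena 1, Priya 0.
Yuki has the most first-place votes.

Yuki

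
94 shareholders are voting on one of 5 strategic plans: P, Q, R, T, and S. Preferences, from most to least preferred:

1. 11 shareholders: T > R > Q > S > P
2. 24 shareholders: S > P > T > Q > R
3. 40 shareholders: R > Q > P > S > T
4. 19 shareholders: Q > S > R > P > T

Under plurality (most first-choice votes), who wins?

First-place votes: P 0, Q 19, R 40, T 11, S 24.
R has the most first-place votes.

R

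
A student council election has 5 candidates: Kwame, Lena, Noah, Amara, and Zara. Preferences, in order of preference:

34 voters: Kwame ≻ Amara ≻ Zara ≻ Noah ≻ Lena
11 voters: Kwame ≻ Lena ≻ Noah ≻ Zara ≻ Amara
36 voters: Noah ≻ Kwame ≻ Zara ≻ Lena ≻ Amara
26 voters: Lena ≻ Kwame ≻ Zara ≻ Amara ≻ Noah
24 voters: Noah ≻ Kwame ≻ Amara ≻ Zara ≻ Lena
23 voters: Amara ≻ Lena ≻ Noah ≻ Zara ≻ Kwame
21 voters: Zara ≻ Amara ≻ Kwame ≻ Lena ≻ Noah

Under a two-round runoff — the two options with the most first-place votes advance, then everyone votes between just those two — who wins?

Kwame

Round 1 first-place votes: Kwame 45, Lena 26, Noah 60, Amara 23, Zara 21.
Noah and Kwame advance.
Runoff: Noah is preferred to Kwame by 83 voters; Kwame by 92.
Kwame wins the runoff.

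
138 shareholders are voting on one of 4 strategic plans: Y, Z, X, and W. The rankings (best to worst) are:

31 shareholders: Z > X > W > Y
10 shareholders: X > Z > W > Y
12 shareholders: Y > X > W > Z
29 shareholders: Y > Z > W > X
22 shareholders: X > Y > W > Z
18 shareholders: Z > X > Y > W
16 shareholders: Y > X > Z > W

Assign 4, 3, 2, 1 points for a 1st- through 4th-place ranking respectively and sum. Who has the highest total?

X

Y: 31·1 + 10·1 + 12·4 + 29·4 + 22·3 + 18·2 + 16·4 = 371
Z: 31·4 + 10·3 + 12·1 + 29·3 + 22·1 + 18·4 + 16·2 = 379
X: 31·3 + 10·4 + 12·3 + 29·1 + 22·4 + 18·3 + 16·3 = 388
W: 31·2 + 10·2 + 12·2 + 29·2 + 22·2 + 18·1 + 16·1 = 242
X has the highest Borda score (388).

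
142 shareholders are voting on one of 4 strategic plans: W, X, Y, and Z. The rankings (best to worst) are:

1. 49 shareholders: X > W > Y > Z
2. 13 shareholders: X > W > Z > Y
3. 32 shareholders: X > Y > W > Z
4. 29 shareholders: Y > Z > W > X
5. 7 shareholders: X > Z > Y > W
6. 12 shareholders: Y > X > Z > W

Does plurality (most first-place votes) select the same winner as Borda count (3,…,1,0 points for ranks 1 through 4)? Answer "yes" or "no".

Plurality — first-place votes: W 0, X 101, Y 41, Z 0. Winner: X.
Borda — scores: W 185, X 327, Y 243, Z 97. Winner: X.
The two methods agree.

yes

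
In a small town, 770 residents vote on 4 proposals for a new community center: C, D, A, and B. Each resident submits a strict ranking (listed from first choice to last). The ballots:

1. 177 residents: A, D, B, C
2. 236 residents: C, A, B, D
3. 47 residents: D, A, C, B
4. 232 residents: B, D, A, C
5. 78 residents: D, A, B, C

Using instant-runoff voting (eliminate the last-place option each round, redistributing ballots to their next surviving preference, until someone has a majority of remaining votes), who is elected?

Round 1: C 236, D 125, A 177, B 232. Eliminate D.
Round 2: C 236, A 302, B 232. Eliminate B.
Round 3: C 236, A 534. A has a majority.

A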